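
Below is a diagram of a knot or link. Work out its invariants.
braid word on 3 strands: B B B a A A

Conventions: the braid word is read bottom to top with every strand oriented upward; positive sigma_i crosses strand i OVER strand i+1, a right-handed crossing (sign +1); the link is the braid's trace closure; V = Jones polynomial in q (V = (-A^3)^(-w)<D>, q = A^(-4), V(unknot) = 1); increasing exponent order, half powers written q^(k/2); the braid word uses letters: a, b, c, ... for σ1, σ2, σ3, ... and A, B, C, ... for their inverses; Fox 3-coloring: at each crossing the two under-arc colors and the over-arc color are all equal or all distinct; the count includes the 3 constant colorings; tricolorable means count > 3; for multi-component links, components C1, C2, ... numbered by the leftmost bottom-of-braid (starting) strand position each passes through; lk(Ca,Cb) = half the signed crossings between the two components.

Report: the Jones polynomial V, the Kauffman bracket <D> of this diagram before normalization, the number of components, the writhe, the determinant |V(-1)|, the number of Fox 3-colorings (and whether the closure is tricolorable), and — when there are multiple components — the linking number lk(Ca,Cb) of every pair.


Jones polynomial: V(q) = -q^-4 + q^-3 + q^-1
<D> = A^-8 + 1 - A^4; writhe -4
components 1, writhe -4 (6 crossings)
3-colorings: 9 of 3^6, det 3 — tricolorable
note: V spans 3 powers of q: at least 3 crossings in any diagram


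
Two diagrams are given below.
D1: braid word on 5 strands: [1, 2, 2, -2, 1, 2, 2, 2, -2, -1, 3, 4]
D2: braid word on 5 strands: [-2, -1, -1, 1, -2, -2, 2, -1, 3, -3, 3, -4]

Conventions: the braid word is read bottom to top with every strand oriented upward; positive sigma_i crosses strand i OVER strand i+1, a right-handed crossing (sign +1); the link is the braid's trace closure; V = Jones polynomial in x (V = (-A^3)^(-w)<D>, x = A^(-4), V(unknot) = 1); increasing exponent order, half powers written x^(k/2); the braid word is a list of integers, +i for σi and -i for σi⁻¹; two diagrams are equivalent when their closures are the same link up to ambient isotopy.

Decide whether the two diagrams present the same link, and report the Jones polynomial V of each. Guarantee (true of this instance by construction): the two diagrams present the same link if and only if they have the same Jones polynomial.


same link: no
V(D1) = x + x^3 - x^4  [12 crossings, <D> = -A^2 + A^6 + A^14, w = +6]
D2 (bracket A^-8 + 1 - A^4; 12 crossings at w = -4): V = -x^-4 + x^-3 + x^-1
note: V(x) takes 2 values over 2 diagrams, fixing the grouping


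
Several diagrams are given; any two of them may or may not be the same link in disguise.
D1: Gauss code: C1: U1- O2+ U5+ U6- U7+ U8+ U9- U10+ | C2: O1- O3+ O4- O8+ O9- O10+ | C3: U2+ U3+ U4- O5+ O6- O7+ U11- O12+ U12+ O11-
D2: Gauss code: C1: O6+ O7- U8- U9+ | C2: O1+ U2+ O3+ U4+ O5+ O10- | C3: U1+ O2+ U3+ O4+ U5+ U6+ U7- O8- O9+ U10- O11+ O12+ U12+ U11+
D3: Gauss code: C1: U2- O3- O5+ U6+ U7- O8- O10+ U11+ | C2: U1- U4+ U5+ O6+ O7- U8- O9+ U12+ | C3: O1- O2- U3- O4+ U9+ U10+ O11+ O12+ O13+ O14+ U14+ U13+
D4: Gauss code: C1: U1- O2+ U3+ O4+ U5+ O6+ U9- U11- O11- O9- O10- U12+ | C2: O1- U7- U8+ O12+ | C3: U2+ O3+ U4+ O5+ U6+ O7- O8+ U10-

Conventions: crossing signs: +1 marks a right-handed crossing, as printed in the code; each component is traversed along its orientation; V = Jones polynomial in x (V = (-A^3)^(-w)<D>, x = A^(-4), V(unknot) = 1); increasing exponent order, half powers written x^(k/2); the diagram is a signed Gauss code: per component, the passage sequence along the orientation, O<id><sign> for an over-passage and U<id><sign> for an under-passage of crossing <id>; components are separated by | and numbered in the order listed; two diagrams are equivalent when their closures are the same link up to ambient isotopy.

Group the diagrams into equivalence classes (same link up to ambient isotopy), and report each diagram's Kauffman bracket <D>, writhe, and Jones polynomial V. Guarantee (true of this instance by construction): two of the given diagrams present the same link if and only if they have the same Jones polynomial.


grouping into links: {D1, D3} | {D2, D4}
V(D1) = 1 + x + x^2 + x^3  (w +2, c 12, <D> = A^-6 + A^-2 + A^2 + A^6)
V(D2) = x + x^2 + x^3 + x^6  (w +6, c 12, <D> = A^-6 + A^6 + A^10 + A^14)
V(D3) = 1 + x + x^2 + x^3  [14 crossings, <D> = 1 + A^4 + A^8 + A^12, w = +4]
V(D4) = x + x^2 + x^3 + x^6  (w +2, c 12, <D> = A^-18 + A^-6 + A^-2 + A^2)
why: V(x) takes 2 values over 4 diagrams, fixing the grouping


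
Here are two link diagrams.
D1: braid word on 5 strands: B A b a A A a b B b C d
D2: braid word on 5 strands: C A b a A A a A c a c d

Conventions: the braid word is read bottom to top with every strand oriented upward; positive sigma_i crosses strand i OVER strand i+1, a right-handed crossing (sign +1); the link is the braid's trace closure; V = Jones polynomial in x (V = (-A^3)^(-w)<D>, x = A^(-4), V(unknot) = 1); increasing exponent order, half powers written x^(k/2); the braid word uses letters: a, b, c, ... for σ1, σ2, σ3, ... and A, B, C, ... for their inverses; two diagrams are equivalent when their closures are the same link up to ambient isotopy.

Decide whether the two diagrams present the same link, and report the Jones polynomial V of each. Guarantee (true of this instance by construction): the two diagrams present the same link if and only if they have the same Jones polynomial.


equivalent: yes
V(D1) = 1  (w 0, c 12, <D> = 1)
D2 (bracket A^6; 12 crossings at w = +2): V = 1
why: D2 (12 crossings) and D1 (12) are Markov-related braid presentations


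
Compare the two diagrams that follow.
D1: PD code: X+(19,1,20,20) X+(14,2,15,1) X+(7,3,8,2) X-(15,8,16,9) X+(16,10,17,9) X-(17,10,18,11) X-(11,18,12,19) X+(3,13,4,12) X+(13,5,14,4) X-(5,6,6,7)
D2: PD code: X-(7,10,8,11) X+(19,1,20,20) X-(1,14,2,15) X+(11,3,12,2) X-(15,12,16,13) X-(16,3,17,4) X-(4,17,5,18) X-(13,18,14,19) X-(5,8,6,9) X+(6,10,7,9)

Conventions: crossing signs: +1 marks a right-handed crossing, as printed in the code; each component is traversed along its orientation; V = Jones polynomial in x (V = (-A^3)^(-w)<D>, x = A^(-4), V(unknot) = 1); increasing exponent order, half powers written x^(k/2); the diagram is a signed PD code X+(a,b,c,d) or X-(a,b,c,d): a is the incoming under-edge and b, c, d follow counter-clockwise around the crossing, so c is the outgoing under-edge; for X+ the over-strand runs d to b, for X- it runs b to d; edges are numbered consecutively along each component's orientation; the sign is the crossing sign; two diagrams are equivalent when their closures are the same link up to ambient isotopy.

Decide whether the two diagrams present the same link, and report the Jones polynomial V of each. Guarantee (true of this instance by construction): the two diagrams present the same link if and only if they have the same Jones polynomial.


equivalent: no
V(D1) = 1  (w +2, c 10, <D> = A^6)
V(D2) = -x^-6 + x^-5 - x^-4 + 2x^-3 - x^-2 + x^-1  (w -4, c 10, <D> = A^-8 - A^-4 + 2 - A^4 + A^8 - A^12)
why: 2 classes among 2 diagrams; unequal V(x) rules out equality


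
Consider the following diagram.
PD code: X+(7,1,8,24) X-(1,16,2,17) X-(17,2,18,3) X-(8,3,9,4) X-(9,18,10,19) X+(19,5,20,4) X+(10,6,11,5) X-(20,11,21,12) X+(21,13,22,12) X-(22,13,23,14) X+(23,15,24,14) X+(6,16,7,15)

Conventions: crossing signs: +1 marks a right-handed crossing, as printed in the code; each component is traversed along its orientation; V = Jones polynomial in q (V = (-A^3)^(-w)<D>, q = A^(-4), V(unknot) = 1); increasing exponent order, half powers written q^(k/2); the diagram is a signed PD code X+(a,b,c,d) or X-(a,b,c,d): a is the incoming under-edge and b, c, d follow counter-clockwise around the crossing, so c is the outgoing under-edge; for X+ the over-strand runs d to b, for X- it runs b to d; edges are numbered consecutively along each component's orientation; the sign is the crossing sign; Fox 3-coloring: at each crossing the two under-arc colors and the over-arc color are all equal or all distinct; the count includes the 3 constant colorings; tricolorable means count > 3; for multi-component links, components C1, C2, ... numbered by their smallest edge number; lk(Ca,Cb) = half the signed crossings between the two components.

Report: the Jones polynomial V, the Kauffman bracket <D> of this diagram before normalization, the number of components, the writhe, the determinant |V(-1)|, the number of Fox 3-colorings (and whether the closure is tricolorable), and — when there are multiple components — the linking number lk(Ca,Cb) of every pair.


Jones polynomial: V(q) = 1
<D> = 1; writhe 0
components 1, writhe 0 (12 crossings)
3-colorings: 3 of 3^12, det 1 — not tricolorable
note: det 1 = |V(-1)|; not divisible by 3, so not tricolorable


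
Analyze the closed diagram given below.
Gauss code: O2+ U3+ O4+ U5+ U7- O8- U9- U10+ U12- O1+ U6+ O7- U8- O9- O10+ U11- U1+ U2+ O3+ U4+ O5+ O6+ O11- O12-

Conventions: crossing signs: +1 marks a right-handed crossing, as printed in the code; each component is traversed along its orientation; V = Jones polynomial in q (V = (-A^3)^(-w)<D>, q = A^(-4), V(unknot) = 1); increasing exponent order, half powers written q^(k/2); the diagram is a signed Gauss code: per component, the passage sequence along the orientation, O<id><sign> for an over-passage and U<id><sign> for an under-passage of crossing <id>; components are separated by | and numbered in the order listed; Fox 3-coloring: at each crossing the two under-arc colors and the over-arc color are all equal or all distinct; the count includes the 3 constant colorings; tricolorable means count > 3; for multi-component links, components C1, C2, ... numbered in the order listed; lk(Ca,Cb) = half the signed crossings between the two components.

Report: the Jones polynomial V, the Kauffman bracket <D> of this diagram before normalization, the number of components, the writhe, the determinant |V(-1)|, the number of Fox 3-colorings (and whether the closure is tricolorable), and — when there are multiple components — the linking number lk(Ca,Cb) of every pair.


V(q) = q + q^3 - q^4
bracket: -A^-10 + A^-6 + A^2, w = +2
1 component, writhe +2, over 12 crossings
det 3, colorings 9 of 3^12 — tricolorable
observation: the span of V is 3, forcing >= 3 crossings in any diagram


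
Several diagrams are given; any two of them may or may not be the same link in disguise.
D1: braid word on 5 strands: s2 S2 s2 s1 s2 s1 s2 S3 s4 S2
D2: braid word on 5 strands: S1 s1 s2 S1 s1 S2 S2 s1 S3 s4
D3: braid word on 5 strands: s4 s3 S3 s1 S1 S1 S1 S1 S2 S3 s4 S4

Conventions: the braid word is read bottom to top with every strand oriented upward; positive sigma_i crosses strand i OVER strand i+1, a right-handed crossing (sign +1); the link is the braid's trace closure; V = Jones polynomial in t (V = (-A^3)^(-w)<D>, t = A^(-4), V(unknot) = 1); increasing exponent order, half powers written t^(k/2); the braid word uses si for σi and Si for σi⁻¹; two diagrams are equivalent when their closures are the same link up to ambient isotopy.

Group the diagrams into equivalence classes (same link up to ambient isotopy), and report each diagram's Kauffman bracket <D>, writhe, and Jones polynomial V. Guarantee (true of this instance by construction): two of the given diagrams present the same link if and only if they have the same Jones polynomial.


grouping into links: {D1} | {D2} | {D3}
V(D1) = t + t^3 - t^4  (w +4, c 10, <D> = -A^-4 + 1 + A^8)
V(D2) = 1  (w 0, c 10, <D> = 1)
V(D3) = -t^-4 + t^-3 + t^-1  (w -4, c 12, <D> = A^-8 + 1 - A^4)
key observation: 3 values of V(t) split the 3 diagrams


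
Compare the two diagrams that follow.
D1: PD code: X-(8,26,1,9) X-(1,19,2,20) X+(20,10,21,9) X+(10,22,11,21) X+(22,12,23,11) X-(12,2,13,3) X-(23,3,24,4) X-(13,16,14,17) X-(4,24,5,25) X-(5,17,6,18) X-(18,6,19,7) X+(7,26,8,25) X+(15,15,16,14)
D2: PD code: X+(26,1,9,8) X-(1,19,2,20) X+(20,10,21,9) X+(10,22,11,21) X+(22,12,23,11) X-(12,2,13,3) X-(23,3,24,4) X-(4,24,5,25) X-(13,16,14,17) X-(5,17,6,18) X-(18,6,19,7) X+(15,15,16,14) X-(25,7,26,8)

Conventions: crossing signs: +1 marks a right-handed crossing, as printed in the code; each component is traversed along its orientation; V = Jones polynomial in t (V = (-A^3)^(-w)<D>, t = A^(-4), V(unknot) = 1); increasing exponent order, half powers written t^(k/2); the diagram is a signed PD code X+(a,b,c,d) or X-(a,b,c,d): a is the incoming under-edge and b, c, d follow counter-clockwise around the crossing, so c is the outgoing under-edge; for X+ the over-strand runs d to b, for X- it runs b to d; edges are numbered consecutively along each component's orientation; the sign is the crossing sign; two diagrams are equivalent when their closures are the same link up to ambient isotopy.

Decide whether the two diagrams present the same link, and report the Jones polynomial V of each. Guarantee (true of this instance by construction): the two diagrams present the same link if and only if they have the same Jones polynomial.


equivalent: yes
V(D1) = -t^(-13/2) + t^(-11/2) - 2t^(-9/2) + 2t^(-7/2) - 3t^(-5/2) + 2t^(-3/2) - 2t^(-1/2) + t^(1/2)  (w -3, c 13, <D> = -A^-11 + 2A^-7 - 2A^-3 + 3A - 2A^5 + 2A^9 - A^13 + A^17)
V(D2) = -t^(-13/2) + t^(-11/2) - 2t^(-9/2) + 2t^(-7/2) - 3t^(-5/2) + 2t^(-3/2) - 2t^(-1/2) + t^(1/2)  (w -3, c 13, <D> = -A^-11 + 2A^-7 - 2A^-3 + 3A - 2A^5 + 2A^9 - A^13 + A^17)
why: one V(t) for all 2 diagrams — one class (guaranteed)


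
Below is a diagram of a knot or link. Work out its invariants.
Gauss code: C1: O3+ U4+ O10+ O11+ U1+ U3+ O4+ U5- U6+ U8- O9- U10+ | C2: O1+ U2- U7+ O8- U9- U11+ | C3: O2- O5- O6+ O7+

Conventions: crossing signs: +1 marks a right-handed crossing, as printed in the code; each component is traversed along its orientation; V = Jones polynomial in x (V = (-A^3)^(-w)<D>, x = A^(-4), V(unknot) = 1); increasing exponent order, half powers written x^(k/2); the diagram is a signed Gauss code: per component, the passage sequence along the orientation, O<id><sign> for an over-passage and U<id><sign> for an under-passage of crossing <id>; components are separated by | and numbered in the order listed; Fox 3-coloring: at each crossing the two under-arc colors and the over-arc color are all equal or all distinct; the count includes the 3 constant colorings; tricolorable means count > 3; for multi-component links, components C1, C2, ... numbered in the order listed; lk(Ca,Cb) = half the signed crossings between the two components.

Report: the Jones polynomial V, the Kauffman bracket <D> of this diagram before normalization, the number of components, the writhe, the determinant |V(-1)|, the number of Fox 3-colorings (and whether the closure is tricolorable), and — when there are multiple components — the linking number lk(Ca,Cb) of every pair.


V = 2 + x + x^2 + x^3 - x^6
<D> = A^-15 - A^-3 - A - A^5 - 2A^9 (w = +3)
3 components over 11 crossings, w = +3
lk(C1,C2): 0
lk(C1,C3) = 0
linking number lk(C2,C3) = 0
9 Fox colorings among 3^12, |V(-1)| = 0: tricolorable
why: the 3 component pairs carry total linking 0


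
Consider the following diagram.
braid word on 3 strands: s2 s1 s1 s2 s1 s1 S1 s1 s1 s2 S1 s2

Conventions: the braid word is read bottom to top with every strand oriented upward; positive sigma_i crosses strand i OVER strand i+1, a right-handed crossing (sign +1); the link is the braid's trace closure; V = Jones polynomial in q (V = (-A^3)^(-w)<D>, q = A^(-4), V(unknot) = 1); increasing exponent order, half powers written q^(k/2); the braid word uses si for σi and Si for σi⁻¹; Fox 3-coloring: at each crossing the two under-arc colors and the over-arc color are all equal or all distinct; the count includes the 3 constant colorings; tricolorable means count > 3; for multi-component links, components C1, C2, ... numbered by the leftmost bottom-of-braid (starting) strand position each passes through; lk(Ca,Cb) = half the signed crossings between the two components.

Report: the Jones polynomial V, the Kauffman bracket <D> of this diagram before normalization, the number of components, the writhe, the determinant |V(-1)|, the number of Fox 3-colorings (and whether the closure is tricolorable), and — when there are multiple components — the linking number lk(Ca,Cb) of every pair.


V = q^3 + q^5 - q^8
<D> = -A^-8 + A^4 + A^12 (w = +8)
1 component over 12 crossings, w = +8
9 Fox colorings among 3^12, |V(-1)| = 3: tricolorable
why: |V(-1)| = 3: so tricolorable, since 3 divides 3


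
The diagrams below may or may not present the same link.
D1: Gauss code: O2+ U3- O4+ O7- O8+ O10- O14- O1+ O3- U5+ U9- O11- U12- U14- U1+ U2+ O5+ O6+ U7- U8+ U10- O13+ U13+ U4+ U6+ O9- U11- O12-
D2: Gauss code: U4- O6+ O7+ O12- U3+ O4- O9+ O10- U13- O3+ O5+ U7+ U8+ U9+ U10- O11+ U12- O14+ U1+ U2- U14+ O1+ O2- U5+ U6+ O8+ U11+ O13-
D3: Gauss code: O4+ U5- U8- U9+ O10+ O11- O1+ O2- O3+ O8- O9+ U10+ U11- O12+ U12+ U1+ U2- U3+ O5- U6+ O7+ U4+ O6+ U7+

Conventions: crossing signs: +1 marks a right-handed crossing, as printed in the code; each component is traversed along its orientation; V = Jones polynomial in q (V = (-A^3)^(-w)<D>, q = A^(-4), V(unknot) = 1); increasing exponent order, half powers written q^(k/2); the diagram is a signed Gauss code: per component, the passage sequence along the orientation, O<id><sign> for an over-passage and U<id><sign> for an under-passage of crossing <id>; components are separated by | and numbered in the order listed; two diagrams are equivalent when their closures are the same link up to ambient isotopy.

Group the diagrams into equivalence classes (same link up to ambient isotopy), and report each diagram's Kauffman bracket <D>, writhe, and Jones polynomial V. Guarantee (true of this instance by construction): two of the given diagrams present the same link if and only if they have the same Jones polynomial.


equivalence classes: {D1} | {D2} | {D3}
D1 (bracket 1; 14 crossings at w = 0): V = 1
D2 (bracket -A^-12 + 2A^-8 - 2A^-4 + 3 - 3A^4 + 2A^8 - A^12 + A^16; 14 crossings at w = +4): V = q^-1 - 1 + 2q - 3q^2 + 3q^3 - 2q^4 + 2q^5 - q^6
V(D3) = q + q^3 - q^4  [12 crossings, <D> = -A^-4 + 1 + A^8, w = +4]
key observation: comparing 3 Jones polynomials yields 3 groups


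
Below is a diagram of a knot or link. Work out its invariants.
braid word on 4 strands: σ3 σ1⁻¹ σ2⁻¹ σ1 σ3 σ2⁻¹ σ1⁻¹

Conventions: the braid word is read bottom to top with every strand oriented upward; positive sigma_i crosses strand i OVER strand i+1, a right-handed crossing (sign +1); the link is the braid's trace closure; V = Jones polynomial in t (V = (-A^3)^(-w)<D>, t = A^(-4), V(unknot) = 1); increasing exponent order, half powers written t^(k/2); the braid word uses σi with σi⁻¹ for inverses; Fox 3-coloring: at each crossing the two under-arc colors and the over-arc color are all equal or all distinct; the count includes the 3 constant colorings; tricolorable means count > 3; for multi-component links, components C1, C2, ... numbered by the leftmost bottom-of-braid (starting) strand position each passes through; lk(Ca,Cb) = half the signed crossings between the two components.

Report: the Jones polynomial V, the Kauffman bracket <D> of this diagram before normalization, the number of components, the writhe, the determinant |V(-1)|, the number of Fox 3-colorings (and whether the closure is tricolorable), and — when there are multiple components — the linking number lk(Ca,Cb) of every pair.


Jones polynomial: V(t) = t^-4 - t^-3 + t^-2 - 2t^-1 + 2 - t + t^2
<D> = -A^-11 + A^-7 - 2A^-3 + 2A - A^5 + A^9 - A^13; writhe -1
components 1, writhe -1 (7 crossings)
3-colorings: 9 of 3^7, det 9 — tricolorable
note: the span of V is 6, forcing >= 6 crossings in any diagram


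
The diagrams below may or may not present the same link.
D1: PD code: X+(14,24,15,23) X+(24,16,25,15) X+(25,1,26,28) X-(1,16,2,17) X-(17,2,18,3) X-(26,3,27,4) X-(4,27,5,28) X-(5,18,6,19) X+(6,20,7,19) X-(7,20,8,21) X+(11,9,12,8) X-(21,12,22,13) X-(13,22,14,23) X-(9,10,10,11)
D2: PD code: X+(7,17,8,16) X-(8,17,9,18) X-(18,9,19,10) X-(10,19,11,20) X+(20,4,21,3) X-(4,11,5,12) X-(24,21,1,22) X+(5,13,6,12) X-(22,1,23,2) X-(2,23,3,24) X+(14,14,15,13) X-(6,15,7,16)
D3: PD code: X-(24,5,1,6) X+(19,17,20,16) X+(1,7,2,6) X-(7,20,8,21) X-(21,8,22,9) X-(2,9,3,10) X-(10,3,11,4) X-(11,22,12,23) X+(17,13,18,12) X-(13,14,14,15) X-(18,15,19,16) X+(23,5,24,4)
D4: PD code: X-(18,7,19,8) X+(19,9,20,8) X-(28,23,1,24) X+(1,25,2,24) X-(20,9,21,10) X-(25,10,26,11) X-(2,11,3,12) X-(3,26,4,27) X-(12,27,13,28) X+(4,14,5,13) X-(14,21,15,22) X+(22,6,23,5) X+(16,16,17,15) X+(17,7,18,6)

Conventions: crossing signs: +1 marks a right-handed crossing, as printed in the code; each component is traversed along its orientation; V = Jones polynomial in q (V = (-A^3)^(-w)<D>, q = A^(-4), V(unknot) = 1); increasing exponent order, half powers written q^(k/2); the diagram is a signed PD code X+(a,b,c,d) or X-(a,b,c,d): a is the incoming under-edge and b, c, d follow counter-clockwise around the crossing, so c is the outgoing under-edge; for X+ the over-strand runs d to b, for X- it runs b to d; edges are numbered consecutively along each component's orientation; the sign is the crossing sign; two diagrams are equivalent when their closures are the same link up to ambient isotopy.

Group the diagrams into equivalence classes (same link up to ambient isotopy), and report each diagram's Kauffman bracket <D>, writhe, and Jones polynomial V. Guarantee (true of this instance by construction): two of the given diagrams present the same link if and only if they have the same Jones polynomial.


grouping into links: {D1, D3} | {D2} | {D4}
V(D1) = -q^-6 + q^-5 - q^-4 + 2q^-3 - q^-2 + q^-1  (w -4, c 14, <D> = A^-8 - A^-4 + 2 - A^4 + A^8 - A^12)
V(D2) = q^-8 - 2q^-7 + q^-6 - 2q^-5 + 2q^-4 + q^-2  (w -4, c 12, <D> = A^-4 + 2A^4 - 2A^8 + A^12 - 2A^16 + A^20)
D3 (bracket A^-8 - A^-4 + 2 - A^4 + A^8 - A^12; 12 crossings at w = -4): V = -q^-6 + q^-5 - q^-4 + 2q^-3 - q^-2 + q^-1
D4 (bracket A^-6; 14 crossings at w = -2): V = 1
key observation: comparing 4 Jones polynomials yields 3 groups


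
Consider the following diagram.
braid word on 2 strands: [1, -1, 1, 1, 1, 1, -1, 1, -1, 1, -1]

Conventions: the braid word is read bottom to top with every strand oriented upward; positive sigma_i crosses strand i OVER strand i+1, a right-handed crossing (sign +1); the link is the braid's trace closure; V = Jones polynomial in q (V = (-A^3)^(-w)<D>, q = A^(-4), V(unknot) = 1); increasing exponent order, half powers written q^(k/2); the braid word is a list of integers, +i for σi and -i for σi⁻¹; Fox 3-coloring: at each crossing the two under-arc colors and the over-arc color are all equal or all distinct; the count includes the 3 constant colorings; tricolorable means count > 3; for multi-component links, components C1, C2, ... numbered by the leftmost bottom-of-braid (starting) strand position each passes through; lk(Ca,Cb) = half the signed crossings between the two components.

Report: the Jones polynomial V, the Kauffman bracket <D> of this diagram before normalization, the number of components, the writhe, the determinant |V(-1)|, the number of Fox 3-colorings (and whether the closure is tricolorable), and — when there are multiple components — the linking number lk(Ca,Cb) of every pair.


Jones polynomial: V(q) = q + q^3 - q^4
<D> = A^-7 - A^-3 - A^5; writhe +3
components 1, writhe +3 (11 crossings)
3-colorings: 9 of 3^11, det 3 — tricolorable
note: a (2,3) torus form — a single generator 3 times


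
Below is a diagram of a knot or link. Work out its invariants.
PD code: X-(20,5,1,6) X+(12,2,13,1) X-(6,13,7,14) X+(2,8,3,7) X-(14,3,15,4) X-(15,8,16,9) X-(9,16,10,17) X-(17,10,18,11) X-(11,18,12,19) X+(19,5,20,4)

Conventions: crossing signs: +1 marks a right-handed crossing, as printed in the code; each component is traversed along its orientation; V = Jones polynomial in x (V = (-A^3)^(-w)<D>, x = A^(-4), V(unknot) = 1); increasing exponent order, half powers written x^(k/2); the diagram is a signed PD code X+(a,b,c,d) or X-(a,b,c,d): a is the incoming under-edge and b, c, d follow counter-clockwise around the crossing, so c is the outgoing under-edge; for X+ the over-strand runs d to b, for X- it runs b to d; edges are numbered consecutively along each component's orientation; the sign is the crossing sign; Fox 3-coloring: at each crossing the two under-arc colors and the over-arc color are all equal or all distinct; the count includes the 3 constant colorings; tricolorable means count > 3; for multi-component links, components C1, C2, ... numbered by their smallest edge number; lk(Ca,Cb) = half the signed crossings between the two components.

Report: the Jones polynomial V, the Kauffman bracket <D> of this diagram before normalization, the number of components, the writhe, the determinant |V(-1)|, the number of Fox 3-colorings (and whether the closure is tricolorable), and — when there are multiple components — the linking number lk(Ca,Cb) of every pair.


V = -x^-6 + x^-5 - x^-4 + 2x^-3 - x^-2 + x^-1
<D> = A^-8 - A^-4 + 2 - A^4 + A^8 - A^12 (w = -4)
1 component over 10 crossings, w = -4
3 Fox colorings among 3^10, |V(-1)| = 7: not tricolorable
why: w = -4 (over 10 crossings) is diagram-only; (-A^3)^(4) removes it from V


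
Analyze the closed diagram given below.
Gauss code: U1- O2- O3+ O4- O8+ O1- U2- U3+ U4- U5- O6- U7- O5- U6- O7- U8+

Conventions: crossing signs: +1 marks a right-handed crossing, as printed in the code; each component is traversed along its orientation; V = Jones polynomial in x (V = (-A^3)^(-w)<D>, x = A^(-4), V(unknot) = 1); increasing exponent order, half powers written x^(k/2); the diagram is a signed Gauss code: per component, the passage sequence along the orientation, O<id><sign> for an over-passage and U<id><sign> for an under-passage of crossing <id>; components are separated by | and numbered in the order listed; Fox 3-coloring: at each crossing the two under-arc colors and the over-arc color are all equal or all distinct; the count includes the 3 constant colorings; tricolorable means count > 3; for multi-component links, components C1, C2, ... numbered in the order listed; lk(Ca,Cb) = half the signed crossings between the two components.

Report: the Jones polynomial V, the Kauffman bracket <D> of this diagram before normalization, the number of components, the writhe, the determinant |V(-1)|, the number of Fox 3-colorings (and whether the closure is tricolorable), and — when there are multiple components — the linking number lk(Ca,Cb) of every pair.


V(x) = -x^-4 + x^-3 + x^-1
bracket: A^-8 + 1 - A^4, w = -4
1 component, writhe -4, over 8 crossings
det 3, colorings 9 of 3^8 — tricolorable
observation: det 3 = |V(-1)|; divisible by 3, so tricolorable


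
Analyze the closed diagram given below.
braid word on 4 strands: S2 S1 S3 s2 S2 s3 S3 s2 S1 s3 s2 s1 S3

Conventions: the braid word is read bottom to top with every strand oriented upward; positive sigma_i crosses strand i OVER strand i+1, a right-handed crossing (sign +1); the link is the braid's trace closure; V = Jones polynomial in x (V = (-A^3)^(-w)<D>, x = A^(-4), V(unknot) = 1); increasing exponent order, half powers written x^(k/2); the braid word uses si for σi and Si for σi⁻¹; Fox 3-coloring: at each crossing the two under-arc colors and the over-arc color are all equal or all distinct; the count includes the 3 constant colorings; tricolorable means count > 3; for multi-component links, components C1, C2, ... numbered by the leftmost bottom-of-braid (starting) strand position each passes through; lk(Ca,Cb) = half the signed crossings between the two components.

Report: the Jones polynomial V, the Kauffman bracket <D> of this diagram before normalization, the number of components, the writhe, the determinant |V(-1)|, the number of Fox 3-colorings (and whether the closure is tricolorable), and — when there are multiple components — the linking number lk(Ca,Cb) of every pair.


Jones polynomial: V(x) = 1
<D> = -A^-3; writhe -1
components 1, writhe -1 (13 crossings)
3-colorings: 3 of 3^13, det 1 — not tricolorable
note: inverse pairs cancel, leaving σ2⁻¹ σ1⁻¹ σ3⁻¹ σ2 σ1⁻¹ σ3 σ2 σ1 σ3⁻¹


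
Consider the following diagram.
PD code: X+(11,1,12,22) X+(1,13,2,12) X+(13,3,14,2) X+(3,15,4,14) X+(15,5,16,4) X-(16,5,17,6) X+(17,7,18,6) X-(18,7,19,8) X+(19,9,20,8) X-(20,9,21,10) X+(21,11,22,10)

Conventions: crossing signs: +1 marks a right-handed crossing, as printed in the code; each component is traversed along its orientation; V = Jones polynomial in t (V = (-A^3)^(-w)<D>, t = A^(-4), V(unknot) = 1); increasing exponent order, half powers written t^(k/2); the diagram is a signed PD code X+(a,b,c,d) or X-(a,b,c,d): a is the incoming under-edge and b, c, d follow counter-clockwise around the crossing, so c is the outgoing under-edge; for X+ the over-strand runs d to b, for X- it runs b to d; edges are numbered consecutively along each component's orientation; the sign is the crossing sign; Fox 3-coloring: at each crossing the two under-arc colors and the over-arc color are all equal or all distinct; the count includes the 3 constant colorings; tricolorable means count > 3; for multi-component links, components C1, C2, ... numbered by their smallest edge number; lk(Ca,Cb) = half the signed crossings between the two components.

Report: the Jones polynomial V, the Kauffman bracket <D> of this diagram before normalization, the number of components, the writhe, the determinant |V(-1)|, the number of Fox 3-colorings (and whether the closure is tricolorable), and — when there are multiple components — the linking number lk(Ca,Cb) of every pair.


V(t) = t^2 + t^4 - t^5 + t^6 - t^7
bracket: A^-13 - A^-9 + A^-5 - A^-1 - A^7, w = +5
1 component, writhe +5, over 11 crossings
det 5, colorings 3 of 3^11 — not tricolorable
observation: w = +5 shifts under R1 moves; the (-A^3)^(-5) factor cancels that in V


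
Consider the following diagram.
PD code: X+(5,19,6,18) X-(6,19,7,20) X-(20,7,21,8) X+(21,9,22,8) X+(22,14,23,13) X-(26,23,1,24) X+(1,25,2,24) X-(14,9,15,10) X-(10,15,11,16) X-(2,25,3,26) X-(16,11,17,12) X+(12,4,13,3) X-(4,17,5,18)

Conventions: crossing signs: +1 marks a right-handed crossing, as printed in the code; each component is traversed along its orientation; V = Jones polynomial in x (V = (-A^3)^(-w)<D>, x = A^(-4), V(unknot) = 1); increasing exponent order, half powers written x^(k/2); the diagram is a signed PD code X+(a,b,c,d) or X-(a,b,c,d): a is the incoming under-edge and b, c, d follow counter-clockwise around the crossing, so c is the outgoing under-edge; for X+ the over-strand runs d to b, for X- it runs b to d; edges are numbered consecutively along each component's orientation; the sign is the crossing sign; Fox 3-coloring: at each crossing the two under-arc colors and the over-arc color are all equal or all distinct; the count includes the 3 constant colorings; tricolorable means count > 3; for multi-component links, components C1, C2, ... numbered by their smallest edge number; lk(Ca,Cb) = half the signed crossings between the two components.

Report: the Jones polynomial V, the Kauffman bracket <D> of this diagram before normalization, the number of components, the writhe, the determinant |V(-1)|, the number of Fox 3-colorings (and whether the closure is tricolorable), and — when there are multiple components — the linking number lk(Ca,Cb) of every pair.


Jones polynomial: V(x) = x^-5 - 2x^-4 + 2x^-3 - 2x^-2 + 2x^-1 - 1 + x
<D> = -A^-13 + A^-9 - 2A^-5 + 2A^-1 - 2A^3 + 2A^7 - A^11; writhe -3
components 1, writhe -3 (13 crossings)
3-colorings: 3 of 3^13, det 11 — not tricolorable
note: |V(-1)| = 11: so not tricolorable, since 3 does not divide 11


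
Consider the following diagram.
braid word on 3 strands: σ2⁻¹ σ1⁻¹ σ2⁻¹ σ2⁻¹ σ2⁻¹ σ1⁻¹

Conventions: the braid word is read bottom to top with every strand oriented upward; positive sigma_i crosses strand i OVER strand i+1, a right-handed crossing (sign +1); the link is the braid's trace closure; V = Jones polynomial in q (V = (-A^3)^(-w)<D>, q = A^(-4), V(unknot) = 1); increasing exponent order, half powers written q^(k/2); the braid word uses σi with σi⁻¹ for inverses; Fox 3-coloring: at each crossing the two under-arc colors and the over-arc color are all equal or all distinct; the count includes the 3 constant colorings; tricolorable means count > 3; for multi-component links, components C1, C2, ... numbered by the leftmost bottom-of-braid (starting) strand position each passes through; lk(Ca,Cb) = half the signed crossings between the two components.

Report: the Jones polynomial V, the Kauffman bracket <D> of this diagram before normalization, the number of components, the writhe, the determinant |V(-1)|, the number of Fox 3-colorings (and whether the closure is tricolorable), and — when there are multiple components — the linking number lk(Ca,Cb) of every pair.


V(q) = -q^-7 + q^-6 - q^-5 + q^-4 + q^-2
bracket: A^-10 + A^-2 - A^2 + A^6 - A^10, w = -6
1 component, writhe -6, over 6 crossings
det 5, colorings 3 of 3^6 — not tricolorable
observation: the span of V is 5, forcing >= 5 crossings in any diagram


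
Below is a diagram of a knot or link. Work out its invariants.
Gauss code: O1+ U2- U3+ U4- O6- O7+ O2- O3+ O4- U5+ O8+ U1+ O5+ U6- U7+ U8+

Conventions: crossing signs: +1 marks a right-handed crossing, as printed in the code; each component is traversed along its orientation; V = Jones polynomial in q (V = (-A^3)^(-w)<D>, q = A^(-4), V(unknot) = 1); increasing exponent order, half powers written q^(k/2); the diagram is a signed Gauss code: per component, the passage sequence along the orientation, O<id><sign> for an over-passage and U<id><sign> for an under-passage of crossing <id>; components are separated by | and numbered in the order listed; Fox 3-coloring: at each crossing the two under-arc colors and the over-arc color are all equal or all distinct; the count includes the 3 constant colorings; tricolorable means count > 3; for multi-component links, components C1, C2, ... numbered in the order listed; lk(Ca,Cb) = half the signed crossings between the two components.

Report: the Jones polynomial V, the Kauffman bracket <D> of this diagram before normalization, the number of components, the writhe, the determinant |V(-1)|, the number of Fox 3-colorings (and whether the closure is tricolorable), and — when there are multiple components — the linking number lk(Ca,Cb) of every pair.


V = q + q^3 - q^4
<D> = -A^-10 + A^-6 + A^2 (w = +2)
1 component over 8 crossings, w = +2
9 Fox colorings among 3^8, |V(-1)| = 3: tricolorable
why: w = +2 shifts under R1 moves; the (-A^3)^(-2) factor cancels that in V


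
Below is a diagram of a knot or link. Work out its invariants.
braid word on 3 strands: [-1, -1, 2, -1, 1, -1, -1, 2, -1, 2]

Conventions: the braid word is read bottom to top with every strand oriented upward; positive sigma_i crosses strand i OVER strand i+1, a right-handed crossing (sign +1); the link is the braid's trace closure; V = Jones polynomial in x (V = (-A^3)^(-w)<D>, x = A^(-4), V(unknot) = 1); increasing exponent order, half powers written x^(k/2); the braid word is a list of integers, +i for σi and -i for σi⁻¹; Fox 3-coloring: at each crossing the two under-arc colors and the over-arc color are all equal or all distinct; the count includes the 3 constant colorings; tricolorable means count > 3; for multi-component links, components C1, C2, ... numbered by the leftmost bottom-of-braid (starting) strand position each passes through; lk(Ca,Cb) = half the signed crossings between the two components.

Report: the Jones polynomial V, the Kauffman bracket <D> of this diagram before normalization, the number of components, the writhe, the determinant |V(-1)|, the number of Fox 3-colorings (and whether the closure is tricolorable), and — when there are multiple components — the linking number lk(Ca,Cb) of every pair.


V = -x^-6 + 3x^-5 - 5x^-4 + 6x^-3 - 6x^-2 + 6x^-1 - 4 + 3x - x^2
<D> = -A^-14 + 3A^-10 - 4A^-6 + 6A^-2 - 6A^2 + 6A^6 - 5A^10 + 3A^14 - A^18 (w = -2)
1 component over 10 crossings, w = -2
3 Fox colorings among 3^10, |V(-1)| = 35: not tricolorable
why: |V(-1)| = 35: so not tricolorable, since 3 does not divide 35


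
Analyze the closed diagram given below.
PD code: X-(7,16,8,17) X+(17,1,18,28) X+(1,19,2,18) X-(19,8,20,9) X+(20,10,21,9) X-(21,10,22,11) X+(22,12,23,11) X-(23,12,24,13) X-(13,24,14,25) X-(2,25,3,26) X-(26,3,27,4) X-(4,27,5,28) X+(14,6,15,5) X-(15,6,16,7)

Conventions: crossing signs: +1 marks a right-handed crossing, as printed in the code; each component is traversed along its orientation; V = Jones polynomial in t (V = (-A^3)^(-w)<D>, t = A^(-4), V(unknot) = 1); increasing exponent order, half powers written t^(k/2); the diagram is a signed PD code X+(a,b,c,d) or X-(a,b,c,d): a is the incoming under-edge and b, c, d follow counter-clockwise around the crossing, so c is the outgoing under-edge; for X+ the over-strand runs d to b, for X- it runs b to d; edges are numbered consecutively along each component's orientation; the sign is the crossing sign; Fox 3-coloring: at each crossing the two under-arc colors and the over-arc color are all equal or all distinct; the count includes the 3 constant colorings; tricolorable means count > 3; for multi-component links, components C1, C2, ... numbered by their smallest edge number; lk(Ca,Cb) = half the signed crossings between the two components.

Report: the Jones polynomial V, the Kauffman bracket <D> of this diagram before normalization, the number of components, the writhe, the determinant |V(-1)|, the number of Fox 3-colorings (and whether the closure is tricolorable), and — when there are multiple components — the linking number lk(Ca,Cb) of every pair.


V(t) = t^-7 - 2t^-6 + 2t^-5 - 3t^-4 + 3t^-3 - 2t^-2 + 2t^-1
bracket: 2A^-8 - 2A^-4 + 3 - 3A^4 + 2A^8 - 2A^12 + A^16, w = -4
1 component, writhe -4, over 14 crossings
det 15, colorings 9 of 3^14 — tricolorable
observation: det 15 = |V(-1)|; divisible by 3, so tricolorable


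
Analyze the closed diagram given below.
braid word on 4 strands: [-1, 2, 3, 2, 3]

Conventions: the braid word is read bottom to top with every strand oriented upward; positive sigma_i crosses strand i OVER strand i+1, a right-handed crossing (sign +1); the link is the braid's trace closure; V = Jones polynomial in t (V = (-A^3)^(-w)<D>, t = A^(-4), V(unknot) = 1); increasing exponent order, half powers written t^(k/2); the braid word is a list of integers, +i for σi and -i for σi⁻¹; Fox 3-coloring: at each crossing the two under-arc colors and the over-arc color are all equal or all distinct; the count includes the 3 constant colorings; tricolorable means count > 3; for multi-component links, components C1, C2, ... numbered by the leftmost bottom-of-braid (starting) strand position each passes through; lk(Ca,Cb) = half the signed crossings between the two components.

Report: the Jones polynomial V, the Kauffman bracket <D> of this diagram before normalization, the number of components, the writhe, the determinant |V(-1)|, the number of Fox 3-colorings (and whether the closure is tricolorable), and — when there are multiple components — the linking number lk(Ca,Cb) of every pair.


V(t) = t + t^3 - t^4
bracket: A^-7 - A^-3 - A^5, w = +3
1 component, writhe +3, over 5 crossings
det 3, colorings 9 of 3^5 — tricolorable
observation: w = +3 (over 5 crossings) is diagram-only; (-A^3)^(-3) removes it from V


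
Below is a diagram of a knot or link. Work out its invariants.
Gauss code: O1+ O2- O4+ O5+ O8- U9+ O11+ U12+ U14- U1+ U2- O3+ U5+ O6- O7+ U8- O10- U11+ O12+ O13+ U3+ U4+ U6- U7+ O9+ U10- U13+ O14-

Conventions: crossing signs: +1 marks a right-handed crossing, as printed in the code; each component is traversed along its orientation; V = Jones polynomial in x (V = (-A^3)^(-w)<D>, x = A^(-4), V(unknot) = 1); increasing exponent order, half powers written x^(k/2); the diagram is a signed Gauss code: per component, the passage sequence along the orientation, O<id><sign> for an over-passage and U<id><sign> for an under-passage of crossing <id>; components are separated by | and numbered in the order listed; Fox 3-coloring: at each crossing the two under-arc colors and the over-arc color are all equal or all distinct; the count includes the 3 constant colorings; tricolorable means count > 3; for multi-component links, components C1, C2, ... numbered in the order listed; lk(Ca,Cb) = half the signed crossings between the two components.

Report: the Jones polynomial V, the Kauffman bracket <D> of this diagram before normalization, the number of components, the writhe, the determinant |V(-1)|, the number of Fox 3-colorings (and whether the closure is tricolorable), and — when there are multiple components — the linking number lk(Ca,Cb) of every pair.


V(x) = 2x - 2x^2 + 3x^3 - 3x^4 + 2x^5 - 2x^6 + x^7
bracket: A^-16 - 2A^-12 + 2A^-8 - 3A^-4 + 3 - 2A^4 + 2A^8, w = +4
1 component, writhe +4, over 14 crossings
det 15, colorings 9 of 3^14 — tricolorable
observation: V spans 6 powers of x: at least 6 crossings in any diagram
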